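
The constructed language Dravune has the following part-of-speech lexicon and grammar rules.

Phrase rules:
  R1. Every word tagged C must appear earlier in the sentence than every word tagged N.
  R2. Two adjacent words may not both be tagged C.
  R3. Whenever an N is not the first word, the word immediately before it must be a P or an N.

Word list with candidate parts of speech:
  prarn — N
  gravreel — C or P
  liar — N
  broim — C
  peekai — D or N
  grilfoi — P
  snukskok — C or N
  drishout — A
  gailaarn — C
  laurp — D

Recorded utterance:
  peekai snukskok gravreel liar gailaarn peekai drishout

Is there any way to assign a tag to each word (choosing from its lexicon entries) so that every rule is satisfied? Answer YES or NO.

NO

Candidates per position — 1:peekai {D,N}; 2:snukskok {C,N}; 3:gravreel {C,P}; 4:liar {N}; 5:gailaarn {C}; 6:peekai {D,N}; 7:drishout {A}.
Rule 1 cannot be satisfied by any choice of tags from the lexicon.
So there is no consistent tagging.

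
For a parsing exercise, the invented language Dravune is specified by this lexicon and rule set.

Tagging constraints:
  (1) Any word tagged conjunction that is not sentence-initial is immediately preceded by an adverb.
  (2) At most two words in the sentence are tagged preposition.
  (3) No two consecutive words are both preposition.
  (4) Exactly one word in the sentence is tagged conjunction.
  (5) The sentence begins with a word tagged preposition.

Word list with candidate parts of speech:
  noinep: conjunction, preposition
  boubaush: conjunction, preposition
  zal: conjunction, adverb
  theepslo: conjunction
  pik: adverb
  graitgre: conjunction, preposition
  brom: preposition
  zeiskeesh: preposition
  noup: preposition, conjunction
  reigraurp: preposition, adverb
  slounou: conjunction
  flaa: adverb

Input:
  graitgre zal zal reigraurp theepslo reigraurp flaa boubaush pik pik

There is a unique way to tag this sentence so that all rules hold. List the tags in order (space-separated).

Candidates per position — 1:graitgre {conjunction,preposition}; 2:zal {conjunction,adverb}; 3:zal {conjunction,adverb}; 4:reigraurp {preposition,adverb}; 5:theepslo {conjunction}; 6:reigraurp {preposition,adverb}; 7:flaa {adverb}; 8:boubaush {conjunction,preposition}; 9:pik {adverb}; 10:pik {adverb}.
Position 1: tagging it conjunction would leave rule 4 unsatisfiable, so it must be preposition.
Position 2: tagging it conjunction would leave rule 1 unsatisfiable, so it must be adverb.
Position 3: tagging it conjunction would leave rule 4 unsatisfiable, so it must be adverb.
Position 4: tagging it preposition would leave rule 1 unsatisfiable, so it must be adverb.
Position 8: tagging it conjunction would leave rule 4 unsatisfiable, so it must be preposition.
Position 6: tagging it preposition would leave rule 2 unsatisfiable, so it must be adverb.
The unique satisfying tagging is: preposition adverb adverb adverb conjunction adverb adverb preposition adverb adverb.
Checking: rule 1 ok; rule 2 ok; rule 3 ok; rule 4 ok; rule 5 ok.

preposition adverb adverb adverb conjunction adverb adverb preposition adverb adverb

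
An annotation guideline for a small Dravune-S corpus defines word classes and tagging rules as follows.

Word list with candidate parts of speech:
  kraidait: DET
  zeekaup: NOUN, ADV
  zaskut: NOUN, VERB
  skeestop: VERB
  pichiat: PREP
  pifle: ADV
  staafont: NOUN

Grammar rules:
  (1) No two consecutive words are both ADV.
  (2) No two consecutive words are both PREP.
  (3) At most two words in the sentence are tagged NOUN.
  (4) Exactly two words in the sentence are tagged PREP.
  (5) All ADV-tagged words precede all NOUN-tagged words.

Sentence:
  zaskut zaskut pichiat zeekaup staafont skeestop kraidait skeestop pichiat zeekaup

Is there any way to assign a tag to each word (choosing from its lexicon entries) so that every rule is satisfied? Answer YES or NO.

YES

Candidates per position — 1:zaskut {NOUN,VERB}; 2:zaskut {NOUN,VERB}; 3:pichiat {PREP}; 4:zeekaup {NOUN,ADV}; 5:staafont {NOUN}; 6:skeestop {VERB}; 7:kraidait {DET}; 8:skeestop {VERB}; 9:pichiat {PREP}; 10:zeekaup {NOUN,ADV}.
One satisfying assignment: VERB VERB PREP ADV NOUN VERB DET VERB PREP NOUN.
Checking: rule 1 satisfied; rule 2 satisfied; rule 3 satisfied; rule 4 satisfied; rule 5 satisfied.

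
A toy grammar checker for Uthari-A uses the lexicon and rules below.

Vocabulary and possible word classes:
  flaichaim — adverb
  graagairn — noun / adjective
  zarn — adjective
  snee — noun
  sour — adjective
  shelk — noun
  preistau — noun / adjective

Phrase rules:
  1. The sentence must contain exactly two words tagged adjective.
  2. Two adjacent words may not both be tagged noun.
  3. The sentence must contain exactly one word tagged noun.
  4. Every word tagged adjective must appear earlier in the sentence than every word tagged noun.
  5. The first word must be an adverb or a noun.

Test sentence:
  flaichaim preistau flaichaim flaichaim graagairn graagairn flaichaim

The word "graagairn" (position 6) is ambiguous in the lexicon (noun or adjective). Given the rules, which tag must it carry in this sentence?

Candidates per position — 1:flaichaim {adverb}; 2:preistau {noun,adjective}; 3:flaichaim {adverb}; 4:flaichaim {adverb}; 5:graagairn {noun,adjective}; 6:graagairn {noun,adjective}; 7:flaichaim {adverb}.
Position 6: the remaining choice is settled jointly with positions 2, 5 — only noun at position 6 is part of a tagging that satisfies every rule.
That leaves exactly one tagging: adverb adjective adverb adverb adjective noun adverb.
Rule-by-rule: rule 1 ok; rule 2 ok; rule 3 ok; rule 4 ok; rule 5 ok.

noun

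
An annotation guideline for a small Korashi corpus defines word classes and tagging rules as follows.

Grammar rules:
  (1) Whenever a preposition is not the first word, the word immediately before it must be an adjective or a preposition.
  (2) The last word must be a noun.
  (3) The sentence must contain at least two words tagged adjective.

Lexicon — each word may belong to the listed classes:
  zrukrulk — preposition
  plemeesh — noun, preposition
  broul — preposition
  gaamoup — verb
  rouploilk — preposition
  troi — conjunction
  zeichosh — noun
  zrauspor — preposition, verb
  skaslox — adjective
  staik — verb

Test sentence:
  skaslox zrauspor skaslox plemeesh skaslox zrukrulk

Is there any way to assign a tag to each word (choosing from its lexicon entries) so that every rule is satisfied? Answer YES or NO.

Candidates per position — 1:skaslox {adjective}; 2:zrauspor {preposition,verb}; 3:skaslox {adjective}; 4:plemeesh {noun,preposition}; 5:skaslox {adjective}; 6:zrukrulk {preposition}.
Rule 2 cannot be satisfied by any choice of tags from the lexicon.
So there is no consistent tagging.

NO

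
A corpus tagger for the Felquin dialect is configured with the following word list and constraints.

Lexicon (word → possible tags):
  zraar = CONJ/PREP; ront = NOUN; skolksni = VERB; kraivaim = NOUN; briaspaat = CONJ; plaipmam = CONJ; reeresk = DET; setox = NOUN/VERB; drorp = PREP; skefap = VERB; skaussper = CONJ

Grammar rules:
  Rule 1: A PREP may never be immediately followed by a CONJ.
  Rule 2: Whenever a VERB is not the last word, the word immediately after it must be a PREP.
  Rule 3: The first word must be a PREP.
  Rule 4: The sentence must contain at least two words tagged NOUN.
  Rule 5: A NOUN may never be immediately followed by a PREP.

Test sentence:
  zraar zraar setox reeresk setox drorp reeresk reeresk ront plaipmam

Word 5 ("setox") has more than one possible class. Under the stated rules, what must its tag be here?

Candidates per position — 1:zraar {CONJ,PREP}; 2:zraar {CONJ,PREP}; 3:setox {NOUN,VERB}; 4:reeresk {DET}; 5:setox {NOUN,VERB}; 6:drorp {PREP}; 7:reeresk {DET}; 8:reeresk {DET}; 9:ront {NOUN}; 10:plaipmam {CONJ}.
If word 1 were CONJ, no tagging could satisfy rule 3; so word 1 is PREP.
If word 2 were CONJ, no tagging could satisfy rule 1; so word 2 is PREP.
If word 3 were VERB, no tagging could satisfy rule 2; so word 3 is NOUN.
If word 5 were NOUN, no tagging could satisfy rule 5; so word 5 is VERB.
So the tagging must be: PREP PREP NOUN DET VERB PREP DET DET NOUN CONJ.
Verifying each rule — rule 1 ✓; rule 2 ✓; rule 3 ✓; rule 4 ✓; rule 5 ✓.

VERB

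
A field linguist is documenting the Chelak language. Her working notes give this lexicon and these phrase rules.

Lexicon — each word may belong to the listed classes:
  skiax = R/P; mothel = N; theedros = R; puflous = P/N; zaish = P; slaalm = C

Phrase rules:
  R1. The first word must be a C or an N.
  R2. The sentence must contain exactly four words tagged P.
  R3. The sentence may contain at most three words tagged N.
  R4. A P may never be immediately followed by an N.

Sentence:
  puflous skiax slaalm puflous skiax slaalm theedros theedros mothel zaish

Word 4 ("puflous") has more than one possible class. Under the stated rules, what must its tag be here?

P

Candidates per position — 1:puflous {P,N}; 2:skiax {R,P}; 3:slaalm {C}; 4:puflous {P,N}; 5:skiax {R,P}; 6:slaalm {C}; 7:theedros {R}; 8:theedros {R}; 9:mothel {N}; 10:zaish {P}.
At position 1, choosing P makes rule 1 impossible to satisfy; hence N.
At position 2, choosing R makes rule 2 impossible to satisfy; hence P.
At position 4, choosing N makes rule 2 impossible to satisfy; hence P.
At position 5, choosing R makes rule 2 impossible to satisfy; hence P.
The only consistent sequence is: N P C P P C R R N P.
Check: rule 1 satisfied; rule 2 satisfied; rule 3 satisfied; rule 4 satisfied.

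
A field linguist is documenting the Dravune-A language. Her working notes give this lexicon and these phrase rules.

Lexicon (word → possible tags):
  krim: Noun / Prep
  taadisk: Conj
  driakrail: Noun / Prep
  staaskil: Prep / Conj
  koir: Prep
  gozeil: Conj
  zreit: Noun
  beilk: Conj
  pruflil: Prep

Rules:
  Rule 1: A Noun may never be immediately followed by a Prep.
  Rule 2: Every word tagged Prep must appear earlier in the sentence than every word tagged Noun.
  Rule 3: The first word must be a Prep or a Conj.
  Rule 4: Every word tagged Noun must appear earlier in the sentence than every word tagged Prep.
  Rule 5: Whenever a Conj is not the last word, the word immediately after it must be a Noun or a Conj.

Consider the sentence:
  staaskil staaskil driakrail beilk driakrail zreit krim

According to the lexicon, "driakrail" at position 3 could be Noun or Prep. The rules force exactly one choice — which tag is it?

Candidates per position — 1:staaskil {Prep,Conj}; 2:staaskil {Prep,Conj}; 3:driakrail {Noun,Prep}; 4:beilk {Conj}; 5:driakrail {Noun,Prep}; 6:zreit {Noun}; 7:krim {Noun,Prep}.
Word 1 cannot be Prep — rule 4 would then fail for every completion. It is Conj.
Word 2 cannot be Prep — rule 4 would then fail for every completion. It is Conj.
Word 3 cannot be Prep — rule 4 would then fail for every completion. It is Noun.
Word 5 cannot be Prep — rule 2 would then fail for every completion. It is Noun.
Word 7 cannot be Prep — rule 1 would then fail for every completion. It is Noun.
So the tagging must be: Conj Conj Noun Conj Noun Noun Noun.
Check: rule 1 holds; rule 2 holds; rule 3 holds; rule 4 holds; rule 5 holds.

Noun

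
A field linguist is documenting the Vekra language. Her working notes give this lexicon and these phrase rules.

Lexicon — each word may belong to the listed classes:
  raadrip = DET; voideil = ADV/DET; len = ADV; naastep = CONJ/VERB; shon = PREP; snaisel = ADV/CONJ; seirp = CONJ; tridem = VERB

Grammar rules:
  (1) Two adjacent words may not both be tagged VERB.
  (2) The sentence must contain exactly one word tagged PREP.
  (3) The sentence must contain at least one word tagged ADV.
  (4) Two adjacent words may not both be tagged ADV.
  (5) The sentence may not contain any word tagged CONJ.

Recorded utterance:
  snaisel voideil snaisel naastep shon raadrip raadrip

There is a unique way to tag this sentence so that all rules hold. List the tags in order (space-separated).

Candidates per position — 1:snaisel {ADV,CONJ}; 2:voideil {ADV,DET}; 3:snaisel {ADV,CONJ}; 4:naastep {CONJ,VERB}; 5:shon {PREP}; 6:raadrip {DET}; 7:raadrip {DET}.
Position 1: CONJ is ruled out by rule 5; that leaves ADV.
Position 2: ADV is ruled out by rule 4; that leaves DET.
Position 3: CONJ is ruled out by rule 5; that leaves ADV.
Position 4: CONJ is ruled out by rule 5; that leaves VERB.
That leaves exactly one tagging: ADV DET ADV VERB PREP DET DET.
Rule-by-rule: rule 1 ok; rule 2 ok; rule 3 ok; rule 4 ok; rule 5 ok.

ADV DET ADV VERB PREP DET DET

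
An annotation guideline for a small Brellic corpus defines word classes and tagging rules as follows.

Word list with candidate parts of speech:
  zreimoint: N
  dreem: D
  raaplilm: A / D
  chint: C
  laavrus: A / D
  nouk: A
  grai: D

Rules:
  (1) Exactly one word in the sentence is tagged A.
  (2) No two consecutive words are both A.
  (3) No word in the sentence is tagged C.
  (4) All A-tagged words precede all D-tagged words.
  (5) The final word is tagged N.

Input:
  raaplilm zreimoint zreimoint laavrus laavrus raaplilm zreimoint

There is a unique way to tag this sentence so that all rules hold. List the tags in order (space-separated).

A N N D D D N

Candidates per position — 1:raaplilm {A,D}; 2:zreimoint {N}; 3:zreimoint {N}; 4:laavrus {A,D}; 5:laavrus {A,D}; 6:raaplilm {A,D}; 7:zreimoint {N}.
The remaining ambiguous positions (1, 4, 5, 6) are resolved jointly — only one combination satisfies every rule.
The only consistent sequence is: A N N D D D N.
Rule-by-rule: rule 1 satisfied; rule 2 satisfied; rule 3 satisfied; rule 4 satisfied; rule 5 satisfied.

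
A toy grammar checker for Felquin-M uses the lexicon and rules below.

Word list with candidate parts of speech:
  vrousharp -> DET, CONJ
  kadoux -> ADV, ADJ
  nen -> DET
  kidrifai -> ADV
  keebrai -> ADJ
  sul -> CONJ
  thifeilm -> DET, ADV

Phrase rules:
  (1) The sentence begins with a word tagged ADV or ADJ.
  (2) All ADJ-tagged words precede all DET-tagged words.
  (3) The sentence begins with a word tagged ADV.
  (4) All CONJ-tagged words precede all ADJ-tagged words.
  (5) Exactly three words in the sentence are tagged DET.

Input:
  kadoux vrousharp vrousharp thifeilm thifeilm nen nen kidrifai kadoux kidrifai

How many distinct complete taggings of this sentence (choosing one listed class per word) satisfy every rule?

4

Candidates per position — 1:kadoux {ADV,ADJ}; 2:vrousharp {DET,CONJ}; 3:vrousharp {DET,CONJ}; 4:thifeilm {DET,ADV}; 5:thifeilm {DET,ADV}; 6:nen {DET}; 7:nen {DET}; 8:kidrifai {ADV}; 9:kadoux {ADV,ADJ}; 10:kidrifai {ADV}.
There are 64 candidate sequences in total.
The sequences that satisfy every rule: ADV DET CONJ ADV ADV DET DET ADV ADV ADV; ADV CONJ DET ADV ADV DET DET ADV ADV ADV; ADV CONJ CONJ DET ADV DET DET ADV ADV ADV; ADV CONJ CONJ ADV DET DET DET ADV ADV ADV.
Count = 4.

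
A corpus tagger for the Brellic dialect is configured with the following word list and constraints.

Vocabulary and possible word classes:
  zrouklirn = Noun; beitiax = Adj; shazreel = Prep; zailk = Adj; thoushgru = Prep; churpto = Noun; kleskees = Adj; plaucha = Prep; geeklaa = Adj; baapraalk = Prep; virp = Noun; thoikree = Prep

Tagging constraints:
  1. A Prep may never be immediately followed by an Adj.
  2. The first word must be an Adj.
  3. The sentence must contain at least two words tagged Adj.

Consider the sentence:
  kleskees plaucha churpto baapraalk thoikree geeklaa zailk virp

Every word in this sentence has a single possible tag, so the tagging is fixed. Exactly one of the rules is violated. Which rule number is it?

Fixed tagging: Adj Prep Noun Prep Prep Adj Adj Noun.
Checking each rule: R1 fail, R2 pass, R3 pass.
Only rule 1 fails.

1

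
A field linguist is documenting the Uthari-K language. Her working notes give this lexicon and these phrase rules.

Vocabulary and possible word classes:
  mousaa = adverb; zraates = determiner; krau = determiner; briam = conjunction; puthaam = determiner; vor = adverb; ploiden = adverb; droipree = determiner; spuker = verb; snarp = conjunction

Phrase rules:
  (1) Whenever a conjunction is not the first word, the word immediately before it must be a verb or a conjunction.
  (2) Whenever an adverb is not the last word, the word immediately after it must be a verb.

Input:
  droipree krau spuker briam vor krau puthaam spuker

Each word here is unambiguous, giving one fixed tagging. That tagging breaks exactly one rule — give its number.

2

Fixed tagging: determiner determiner verb conjunction adverb determiner determiner verb.
Rule check: R1 ✓, R2 ✗.
Only rule 2 fails.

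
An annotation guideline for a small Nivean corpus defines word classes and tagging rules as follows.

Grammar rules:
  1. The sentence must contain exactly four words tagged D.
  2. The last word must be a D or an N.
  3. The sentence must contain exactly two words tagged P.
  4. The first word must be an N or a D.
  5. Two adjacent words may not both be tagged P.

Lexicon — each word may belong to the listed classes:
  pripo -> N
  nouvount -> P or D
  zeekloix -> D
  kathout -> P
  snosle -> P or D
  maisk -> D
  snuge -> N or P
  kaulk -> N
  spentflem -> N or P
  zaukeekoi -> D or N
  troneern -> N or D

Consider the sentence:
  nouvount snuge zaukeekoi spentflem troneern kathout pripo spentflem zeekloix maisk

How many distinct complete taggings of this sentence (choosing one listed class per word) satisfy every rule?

6

Candidates per position — 1:nouvount {P,D}; 2:snuge {N,P}; 3:zaukeekoi {D,N}; 4:spentflem {N,P}; 5:troneern {N,D}; 6:kathout {P}; 7:pripo {N}; 8:spentflem {N,P}; 9:zeekloix {D}; 10:maisk {D}.
There are 64 candidate sequences in total.
Checking each against the rules leaves 6 sequences.
Count = 6.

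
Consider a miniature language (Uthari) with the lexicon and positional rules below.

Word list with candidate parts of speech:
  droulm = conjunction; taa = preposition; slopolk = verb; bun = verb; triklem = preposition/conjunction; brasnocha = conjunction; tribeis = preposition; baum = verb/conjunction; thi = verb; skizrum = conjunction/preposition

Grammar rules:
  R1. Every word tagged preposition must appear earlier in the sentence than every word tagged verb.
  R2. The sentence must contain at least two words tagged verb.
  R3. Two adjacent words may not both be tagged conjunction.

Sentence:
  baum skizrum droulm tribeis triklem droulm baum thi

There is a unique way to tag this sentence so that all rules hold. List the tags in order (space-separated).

conjunction preposition conjunction preposition preposition conjunction verb verb

Candidates per position — 1:baum {verb,conjunction}; 2:skizrum {conjunction,preposition}; 3:droulm {conjunction}; 4:tribeis {preposition}; 5:triklem {preposition,conjunction}; 6:droulm {conjunction}; 7:baum {verb,conjunction}; 8:thi {verb}.
Word 1 cannot be verb — rule 1 would then fail for every completion. It is conjunction.
Word 2 cannot be conjunction — rule 3 would then fail for every completion. It is preposition.
Word 5 cannot be conjunction — rule 3 would then fail for every completion. It is preposition.
Word 7 cannot be conjunction — rule 2 would then fail for every completion. It is verb.
The only consistent sequence is: conjunction preposition conjunction preposition preposition conjunction verb verb.
Check: rule 1 satisfied; rule 2 satisfied; rule 3 satisfied.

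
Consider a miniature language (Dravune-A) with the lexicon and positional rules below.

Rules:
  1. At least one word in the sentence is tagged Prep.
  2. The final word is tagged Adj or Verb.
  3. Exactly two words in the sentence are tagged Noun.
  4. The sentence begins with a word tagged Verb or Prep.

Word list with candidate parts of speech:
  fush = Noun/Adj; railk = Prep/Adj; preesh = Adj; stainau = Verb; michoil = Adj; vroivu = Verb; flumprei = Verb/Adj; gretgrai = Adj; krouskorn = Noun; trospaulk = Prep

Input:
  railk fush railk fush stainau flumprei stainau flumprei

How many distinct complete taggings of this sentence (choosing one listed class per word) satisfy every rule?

Candidates per position — 1:railk {Prep,Adj}; 2:fush {Noun,Adj}; 3:railk {Prep,Adj}; 4:fush {Noun,Adj}; 5:stainau {Verb}; 6:flumprei {Verb,Adj}; 7:stainau {Verb}; 8:flumprei {Verb,Adj}.
There are 64 candidate sequences in total.
Checking each against the rules leaves 8 sequences.
Count = 8.

8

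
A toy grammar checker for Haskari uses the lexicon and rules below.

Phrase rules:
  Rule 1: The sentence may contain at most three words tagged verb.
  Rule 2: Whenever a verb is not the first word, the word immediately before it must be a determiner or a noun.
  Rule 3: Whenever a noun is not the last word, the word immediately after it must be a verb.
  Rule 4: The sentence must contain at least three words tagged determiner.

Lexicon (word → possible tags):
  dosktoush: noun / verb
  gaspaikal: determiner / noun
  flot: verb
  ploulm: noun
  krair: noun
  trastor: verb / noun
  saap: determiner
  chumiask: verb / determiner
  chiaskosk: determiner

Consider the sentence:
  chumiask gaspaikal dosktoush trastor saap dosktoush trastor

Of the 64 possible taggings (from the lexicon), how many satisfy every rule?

Candidates per position — 1:chumiask {verb,determiner}; 2:gaspaikal {determiner,noun}; 3:dosktoush {noun,verb}; 4:trastor {verb,noun}; 5:saap {determiner}; 6:dosktoush {noun,verb}; 7:trastor {verb,noun}.
There are 64 candidate sequences in total.
The sequences that satisfy every rule: determiner determiner noun verb determiner noun verb; determiner determiner noun verb determiner verb noun.
Count = 2.

2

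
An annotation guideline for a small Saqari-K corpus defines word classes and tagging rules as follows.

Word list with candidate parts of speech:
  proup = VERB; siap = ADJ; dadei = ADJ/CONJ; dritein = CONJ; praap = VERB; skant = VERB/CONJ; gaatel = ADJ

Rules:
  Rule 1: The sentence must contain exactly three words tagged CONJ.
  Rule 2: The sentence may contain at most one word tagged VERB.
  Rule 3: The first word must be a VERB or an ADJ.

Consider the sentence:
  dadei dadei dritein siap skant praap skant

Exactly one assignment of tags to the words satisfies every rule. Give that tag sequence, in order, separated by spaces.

ADJ ADJ CONJ ADJ CONJ VERB CONJ

Candidates per position — 1:dadei {ADJ,CONJ}; 2:dadei {ADJ,CONJ}; 3:dritein {CONJ}; 4:siap {ADJ}; 5:skant {VERB,CONJ}; 6:praap {VERB}; 7:skant {VERB,CONJ}.
Word 1 cannot be CONJ — rule 3 would then fail for every completion. It is ADJ.
Word 5 cannot be VERB — rule 2 would then fail for every completion. It is CONJ.
Word 7 cannot be VERB — rule 2 would then fail for every completion. It is CONJ.
Word 2 cannot be CONJ — rule 1 would then fail for every completion. It is ADJ.
So the tagging must be: ADJ ADJ CONJ ADJ CONJ VERB CONJ.
Rule-by-rule: rule 1 satisfied; rule 2 satisfied; rule 3 satisfied.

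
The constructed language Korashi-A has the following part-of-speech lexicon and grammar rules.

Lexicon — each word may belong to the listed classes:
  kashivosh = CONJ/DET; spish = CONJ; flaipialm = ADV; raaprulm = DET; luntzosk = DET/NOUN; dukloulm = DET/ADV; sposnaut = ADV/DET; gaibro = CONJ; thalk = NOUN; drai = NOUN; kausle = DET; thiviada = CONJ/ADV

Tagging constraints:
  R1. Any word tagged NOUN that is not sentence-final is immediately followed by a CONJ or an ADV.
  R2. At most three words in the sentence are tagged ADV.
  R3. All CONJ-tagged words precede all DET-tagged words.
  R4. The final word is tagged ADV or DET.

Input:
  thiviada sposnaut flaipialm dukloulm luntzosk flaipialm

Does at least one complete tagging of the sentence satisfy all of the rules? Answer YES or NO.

YES

Candidates per position — 1:thiviada {CONJ,ADV}; 2:sposnaut {ADV,DET}; 3:flaipialm {ADV}; 4:dukloulm {DET,ADV}; 5:luntzosk {DET,NOUN}; 6:flaipialm {ADV}.
One satisfying assignment: ADV DET ADV DET NOUN ADV.
Checking: rule 1 holds; rule 2 holds; rule 3 holds; rule 4 holds.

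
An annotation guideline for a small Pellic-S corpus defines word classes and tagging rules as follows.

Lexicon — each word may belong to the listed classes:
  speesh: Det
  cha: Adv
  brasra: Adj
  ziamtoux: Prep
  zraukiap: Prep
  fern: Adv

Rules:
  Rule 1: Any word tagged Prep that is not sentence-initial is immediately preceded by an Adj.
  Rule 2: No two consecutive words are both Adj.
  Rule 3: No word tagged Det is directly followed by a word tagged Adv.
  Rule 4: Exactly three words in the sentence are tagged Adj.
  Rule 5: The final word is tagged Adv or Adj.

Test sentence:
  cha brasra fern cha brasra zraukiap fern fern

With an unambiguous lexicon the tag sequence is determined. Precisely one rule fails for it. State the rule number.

4

Fixed tagging: Adv Adj Adv Adv Adj Prep Adv Adv.
Rule check: R1 ✓, R2 ✓, R3 ✓, R4 ✗, R5 ✓.
Only rule 4 fails.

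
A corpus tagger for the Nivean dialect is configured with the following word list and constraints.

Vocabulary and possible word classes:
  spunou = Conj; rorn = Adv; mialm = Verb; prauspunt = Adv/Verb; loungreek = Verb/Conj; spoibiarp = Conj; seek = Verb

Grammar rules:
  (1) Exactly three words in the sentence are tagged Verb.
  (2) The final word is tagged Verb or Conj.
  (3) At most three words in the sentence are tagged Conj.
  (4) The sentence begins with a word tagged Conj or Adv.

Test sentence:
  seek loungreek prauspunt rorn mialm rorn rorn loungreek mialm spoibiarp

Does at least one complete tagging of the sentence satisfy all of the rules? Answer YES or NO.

NO

Candidates per position — 1:seek {Verb}; 2:loungreek {Verb,Conj}; 3:prauspunt {Adv,Verb}; 4:rorn {Adv}; 5:mialm {Verb}; 6:rorn {Adv}; 7:rorn {Adv}; 8:loungreek {Verb,Conj}; 9:mialm {Verb}; 10:spoibiarp {Conj}.
Rule 4 cannot be satisfied by any choice of tags from the lexicon.
So there is no consistent tagging.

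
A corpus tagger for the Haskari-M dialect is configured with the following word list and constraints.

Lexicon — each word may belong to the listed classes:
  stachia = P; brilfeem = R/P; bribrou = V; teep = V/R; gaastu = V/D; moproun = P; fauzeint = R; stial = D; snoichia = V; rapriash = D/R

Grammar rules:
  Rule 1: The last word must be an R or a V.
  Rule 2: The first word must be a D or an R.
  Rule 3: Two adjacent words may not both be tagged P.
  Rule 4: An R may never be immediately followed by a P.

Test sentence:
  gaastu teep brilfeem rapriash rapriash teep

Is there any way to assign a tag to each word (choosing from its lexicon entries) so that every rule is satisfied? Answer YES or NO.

Candidates per position — 1:gaastu {V,D}; 2:teep {V,R}; 3:brilfeem {R,P}; 4:rapriash {D,R}; 5:rapriash {D,R}; 6:teep {V,R}.
One satisfying assignment: D R R R R V.
Checking: rule 1 ✓; rule 2 ✓; rule 3 ✓; rule 4 ✓.

YES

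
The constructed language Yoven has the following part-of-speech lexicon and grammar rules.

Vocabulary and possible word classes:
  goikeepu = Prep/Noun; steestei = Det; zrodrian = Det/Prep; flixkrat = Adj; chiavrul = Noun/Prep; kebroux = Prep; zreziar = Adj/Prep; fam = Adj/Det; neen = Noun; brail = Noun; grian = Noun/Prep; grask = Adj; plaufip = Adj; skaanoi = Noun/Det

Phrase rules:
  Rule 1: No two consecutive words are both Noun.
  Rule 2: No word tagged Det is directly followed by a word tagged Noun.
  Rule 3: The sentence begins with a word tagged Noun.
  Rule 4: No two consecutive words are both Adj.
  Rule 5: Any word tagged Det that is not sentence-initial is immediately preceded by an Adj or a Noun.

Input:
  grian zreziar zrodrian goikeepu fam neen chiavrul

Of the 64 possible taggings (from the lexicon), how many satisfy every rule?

Candidates per position — 1:grian {Noun,Prep}; 2:zreziar {Adj,Prep}; 3:zrodrian {Det,Prep}; 4:goikeepu {Prep,Noun}; 5:fam {Adj,Det}; 6:neen {Noun}; 7:chiavrul {Noun,Prep}.
There are 64 candidate sequences in total.
The sequences that satisfy every rule: Noun Adj Det Prep Adj Noun Prep; Noun Adj Prep Prep Adj Noun Prep; Noun Adj Prep Noun Adj Noun Prep; Noun Prep Prep Prep Adj Noun Prep; Noun Prep Prep Noun Adj Noun Prep.
Count = 5.

5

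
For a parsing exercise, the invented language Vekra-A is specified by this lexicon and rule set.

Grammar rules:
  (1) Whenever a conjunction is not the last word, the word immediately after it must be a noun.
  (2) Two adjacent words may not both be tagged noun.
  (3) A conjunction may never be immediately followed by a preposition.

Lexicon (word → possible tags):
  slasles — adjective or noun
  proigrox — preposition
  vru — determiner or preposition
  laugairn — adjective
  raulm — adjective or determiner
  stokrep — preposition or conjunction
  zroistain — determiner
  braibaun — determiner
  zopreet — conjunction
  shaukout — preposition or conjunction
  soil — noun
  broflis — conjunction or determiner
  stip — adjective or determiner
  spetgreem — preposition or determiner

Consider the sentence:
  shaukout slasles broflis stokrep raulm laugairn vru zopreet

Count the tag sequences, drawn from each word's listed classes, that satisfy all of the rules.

12

Candidates per position — 1:shaukout {preposition,conjunction}; 2:slasles {adjective,noun}; 3:broflis {conjunction,determiner}; 4:stokrep {preposition,conjunction}; 5:raulm {adjective,determiner}; 6:laugairn {adjective}; 7:vru {determiner,preposition}; 8:zopreet {conjunction}.
There are 64 candidate sequences in total.
Checking each against the rules leaves 12 sequences.
Count = 12.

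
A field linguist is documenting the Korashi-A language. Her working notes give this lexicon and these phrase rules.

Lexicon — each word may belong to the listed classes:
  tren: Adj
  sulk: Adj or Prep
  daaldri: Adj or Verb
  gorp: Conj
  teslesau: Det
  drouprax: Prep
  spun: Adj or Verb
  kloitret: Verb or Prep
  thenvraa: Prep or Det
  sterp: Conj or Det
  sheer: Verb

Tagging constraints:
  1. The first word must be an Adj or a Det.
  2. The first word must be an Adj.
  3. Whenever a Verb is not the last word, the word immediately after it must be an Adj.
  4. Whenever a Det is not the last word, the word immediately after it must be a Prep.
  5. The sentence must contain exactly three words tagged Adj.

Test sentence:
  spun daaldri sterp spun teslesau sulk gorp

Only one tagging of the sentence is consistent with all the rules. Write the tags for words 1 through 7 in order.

Candidates per position — 1:spun {Adj,Verb}; 2:daaldri {Adj,Verb}; 3:sterp {Conj,Det}; 4:spun {Adj,Verb}; 5:teslesau {Det}; 6:sulk {Adj,Prep}; 7:gorp {Conj}.
Position 1: Verb is ruled out by rule 1; that leaves Adj.
Position 2: Verb is ruled out by rule 3; that leaves Adj.
Position 3: Det is ruled out by rule 4; that leaves Conj.
Position 4: Verb is ruled out by rule 3; that leaves Adj.
Position 6: Adj is ruled out by rule 4; that leaves Prep.
So the tagging must be: Adj Adj Conj Adj Det Prep Conj.
Checking: rule 1 ok; rule 2 ok; rule 3 ok; rule 4 ok; rule 5 ok.

Adj Adj Conj Adj Det Prep Conj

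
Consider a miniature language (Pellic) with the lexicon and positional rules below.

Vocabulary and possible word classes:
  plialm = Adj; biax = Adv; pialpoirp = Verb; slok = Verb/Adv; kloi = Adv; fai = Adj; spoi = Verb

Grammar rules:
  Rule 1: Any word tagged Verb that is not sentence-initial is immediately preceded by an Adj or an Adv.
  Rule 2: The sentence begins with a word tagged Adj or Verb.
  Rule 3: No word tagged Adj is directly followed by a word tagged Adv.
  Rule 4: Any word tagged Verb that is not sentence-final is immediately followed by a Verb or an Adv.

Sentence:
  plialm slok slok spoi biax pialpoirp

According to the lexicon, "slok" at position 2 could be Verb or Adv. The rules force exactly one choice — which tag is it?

Verb

Candidates per position — 1:plialm {Adj}; 2:slok {Verb,Adv}; 3:slok {Verb,Adv}; 4:spoi {Verb}; 5:biax {Adv}; 6:pialpoirp {Verb}.
If word 2 were Adv, no tagging could satisfy rule 3; so word 2 is Verb.
If word 3 were Verb, no tagging could satisfy rule 1; so word 3 is Adv.
So the tagging must be: Adj Verb Adv Verb Adv Verb.
Rule-by-rule: rule 1 ✓; rule 2 ✓; rule 3 ✓; rule 4 ✓.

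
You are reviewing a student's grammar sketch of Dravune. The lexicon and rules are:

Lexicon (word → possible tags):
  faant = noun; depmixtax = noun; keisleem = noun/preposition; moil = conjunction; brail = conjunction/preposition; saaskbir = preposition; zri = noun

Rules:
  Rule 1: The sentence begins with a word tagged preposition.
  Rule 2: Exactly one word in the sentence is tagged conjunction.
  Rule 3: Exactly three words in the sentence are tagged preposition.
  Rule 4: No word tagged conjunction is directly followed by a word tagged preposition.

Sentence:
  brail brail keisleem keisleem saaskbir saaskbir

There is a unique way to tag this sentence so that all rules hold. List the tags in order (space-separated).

Candidates per position — 1:brail {conjunction,preposition}; 2:brail {conjunction,preposition}; 3:keisleem {noun,preposition}; 4:keisleem {noun,preposition}; 5:saaskbir {preposition}; 6:saaskbir {preposition}.
Position 1: conjunction is ruled out by rule 1; that leaves preposition.
Position 2: preposition is ruled out by rule 2; that leaves conjunction.
Position 3: preposition is ruled out by rule 3; that leaves noun.
Position 4: preposition is ruled out by rule 3; that leaves noun.
The only consistent sequence is: preposition conjunction noun noun preposition preposition.
Checking: rule 1 ✓; rule 2 ✓; rule 3 ✓; rule 4 ✓.

preposition conjunction noun noun preposition preposition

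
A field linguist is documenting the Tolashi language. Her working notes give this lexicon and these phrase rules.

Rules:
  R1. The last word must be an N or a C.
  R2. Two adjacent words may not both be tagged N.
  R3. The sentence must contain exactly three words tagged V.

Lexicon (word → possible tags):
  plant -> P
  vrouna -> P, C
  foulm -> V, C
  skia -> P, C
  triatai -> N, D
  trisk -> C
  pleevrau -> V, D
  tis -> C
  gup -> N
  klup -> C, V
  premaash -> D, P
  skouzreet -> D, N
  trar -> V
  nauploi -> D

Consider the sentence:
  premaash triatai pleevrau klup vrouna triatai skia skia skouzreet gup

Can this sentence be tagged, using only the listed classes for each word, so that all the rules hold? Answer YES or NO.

NO

Candidates per position — 1:premaash {D,P}; 2:triatai {N,D}; 3:pleevrau {V,D}; 4:klup {C,V}; 5:vrouna {P,C}; 6:triatai {N,D}; 7:skia {P,C}; 8:skia {P,C}; 9:skouzreet {D,N}; 10:gup {N}.
Rule 3 cannot be satisfied by any choice of tags from the lexicon.
So there is no consistent tagging.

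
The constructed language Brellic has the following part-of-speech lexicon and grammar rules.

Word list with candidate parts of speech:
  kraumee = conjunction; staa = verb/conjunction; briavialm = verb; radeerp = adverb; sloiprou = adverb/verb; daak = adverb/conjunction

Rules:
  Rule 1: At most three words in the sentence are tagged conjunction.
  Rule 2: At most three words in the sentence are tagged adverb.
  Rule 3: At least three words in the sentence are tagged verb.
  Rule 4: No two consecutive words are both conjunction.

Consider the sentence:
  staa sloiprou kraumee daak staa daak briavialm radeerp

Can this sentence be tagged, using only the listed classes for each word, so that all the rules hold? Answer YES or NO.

YES

Candidates per position — 1:staa {verb,conjunction}; 2:sloiprou {adverb,verb}; 3:kraumee {conjunction}; 4:daak {adverb,conjunction}; 5:staa {verb,conjunction}; 6:daak {adverb,conjunction}; 7:briavialm {verb}; 8:radeerp {adverb}.
One satisfying assignment: verb verb conjunction adverb conjunction adverb verb adverb.
Rule-by-rule: rule 1 ✓; rule 2 ✓; rule 3 ✓; rule 4 ✓.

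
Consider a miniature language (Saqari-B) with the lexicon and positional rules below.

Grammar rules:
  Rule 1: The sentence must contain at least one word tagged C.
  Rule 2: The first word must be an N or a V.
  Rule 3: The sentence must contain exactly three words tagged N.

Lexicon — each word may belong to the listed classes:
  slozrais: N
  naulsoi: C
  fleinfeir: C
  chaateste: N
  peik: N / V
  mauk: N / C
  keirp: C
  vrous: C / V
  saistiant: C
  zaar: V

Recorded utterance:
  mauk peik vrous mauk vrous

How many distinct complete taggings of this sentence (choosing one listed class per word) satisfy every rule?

Candidates per position — 1:mauk {N,C}; 2:peik {N,V}; 3:vrous {C,V}; 4:mauk {N,C}; 5:vrous {C,V}.
There are 32 candidate sequences in total.
The sequences that satisfy every rule: N N C N C; N N C N V; N N V N C.
Count = 3.

3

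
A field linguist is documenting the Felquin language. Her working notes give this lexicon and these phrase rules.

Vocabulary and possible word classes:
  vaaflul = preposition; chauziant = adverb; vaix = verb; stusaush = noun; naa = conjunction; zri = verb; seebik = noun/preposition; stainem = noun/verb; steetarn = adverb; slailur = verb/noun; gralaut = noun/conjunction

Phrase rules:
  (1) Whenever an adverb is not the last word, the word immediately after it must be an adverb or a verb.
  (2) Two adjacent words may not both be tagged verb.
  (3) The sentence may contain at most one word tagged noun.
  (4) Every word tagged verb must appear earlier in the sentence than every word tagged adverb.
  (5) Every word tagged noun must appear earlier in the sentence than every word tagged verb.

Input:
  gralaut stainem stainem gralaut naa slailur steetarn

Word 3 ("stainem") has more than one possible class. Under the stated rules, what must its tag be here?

Candidates per position — 1:gralaut {noun,conjunction}; 2:stainem {noun,verb}; 3:stainem {noun,verb}; 4:gralaut {noun,conjunction}; 5:naa {conjunction}; 6:slailur {verb,noun}; 7:steetarn {adverb}.
Position 3: the remaining choice is settled jointly with positions 1, 2, 4, 6 — only verb at position 3 is part of a tagging that satisfies every rule.
So the tagging must be: conjunction noun verb conjunction conjunction verb adverb.
Check: rule 1 satisfied; rule 2 satisfied; rule 3 satisfied; rule 4 satisfied; rule 5 satisfied.

verb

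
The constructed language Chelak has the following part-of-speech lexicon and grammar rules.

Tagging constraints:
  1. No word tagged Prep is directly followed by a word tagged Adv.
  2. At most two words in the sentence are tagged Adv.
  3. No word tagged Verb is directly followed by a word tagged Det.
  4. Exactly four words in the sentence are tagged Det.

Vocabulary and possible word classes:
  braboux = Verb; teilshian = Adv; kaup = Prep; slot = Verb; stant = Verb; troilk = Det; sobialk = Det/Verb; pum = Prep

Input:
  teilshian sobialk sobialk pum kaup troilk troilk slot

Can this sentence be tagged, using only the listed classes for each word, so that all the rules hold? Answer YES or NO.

Candidates per position — 1:teilshian {Adv}; 2:sobialk {Det,Verb}; 3:sobialk {Det,Verb}; 4:pum {Prep}; 5:kaup {Prep}; 6:troilk {Det}; 7:troilk {Det}; 8:slot {Verb}.
One satisfying assignment: Adv Det Det Prep Prep Det Det Verb.
Check: rule 1 ok; rule 2 ok; rule 3 ok; rule 4 ok.

YES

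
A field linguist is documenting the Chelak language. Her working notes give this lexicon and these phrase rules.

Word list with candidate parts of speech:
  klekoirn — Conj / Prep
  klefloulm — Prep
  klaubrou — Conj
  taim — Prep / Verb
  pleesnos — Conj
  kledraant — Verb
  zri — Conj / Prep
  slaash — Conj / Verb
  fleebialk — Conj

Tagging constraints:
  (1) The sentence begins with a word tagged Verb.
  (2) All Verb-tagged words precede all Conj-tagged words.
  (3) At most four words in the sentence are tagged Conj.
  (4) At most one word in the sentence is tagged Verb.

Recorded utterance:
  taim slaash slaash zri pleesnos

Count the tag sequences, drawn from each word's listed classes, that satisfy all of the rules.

Candidates per position — 1:taim {Prep,Verb}; 2:slaash {Conj,Verb}; 3:slaash {Conj,Verb}; 4:zri {Conj,Prep}; 5:pleesnos {Conj}.
There are 16 candidate sequences in total.
The sequences that satisfy every rule: Verb Conj Conj Conj Conj; Verb Conj Conj Prep Conj.
Count = 2.

2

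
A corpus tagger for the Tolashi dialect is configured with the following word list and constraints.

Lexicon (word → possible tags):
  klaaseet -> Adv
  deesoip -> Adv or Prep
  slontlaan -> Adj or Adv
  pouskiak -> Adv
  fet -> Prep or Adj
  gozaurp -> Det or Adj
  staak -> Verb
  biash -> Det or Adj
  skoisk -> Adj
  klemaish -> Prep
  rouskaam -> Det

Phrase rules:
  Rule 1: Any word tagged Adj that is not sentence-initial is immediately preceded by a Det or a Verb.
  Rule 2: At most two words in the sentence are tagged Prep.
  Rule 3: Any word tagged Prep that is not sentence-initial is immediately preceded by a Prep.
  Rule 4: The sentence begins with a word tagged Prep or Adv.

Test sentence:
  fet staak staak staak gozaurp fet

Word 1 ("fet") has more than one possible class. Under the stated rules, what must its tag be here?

Candidates per position — 1:fet {Prep,Adj}; 2:staak {Verb}; 3:staak {Verb}; 4:staak {Verb}; 5:gozaurp {Det,Adj}; 6:fet {Prep,Adj}.
If word 1 were Adj, no tagging could satisfy rule 4; so word 1 is Prep.
If word 6 were Prep, no tagging could satisfy rule 3; so word 6 is Adj.
If word 5 were Adj, no tagging could satisfy rule 1; so word 5 is Det.
The unique satisfying tagging is: Prep Verb Verb Verb Det Adj.
Rule-by-rule: rule 1 ✓; rule 2 ✓; rule 3 ✓; rule 4 ✓.

Prep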